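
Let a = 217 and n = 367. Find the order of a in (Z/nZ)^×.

Since 217 ∈ (Z/367Z)^×, its order divides φ(367) = 367 − 1 = 366 = 2 · 3 · 61.
Divisors of 366: 1, 2, 3, 6, 61, 122, 183, 366.
Check 217^d mod 367 for each divisor in increasing order:
217^1 ≡ 217 (mod 367)
217^2 ≡ 113 (mod 367)
217^3 ≡ 299 (mod 367)
217^6 ≡ 220 (mod 367)
217^61 ≡ 83 (mod 367)
217^122 ≡ 283 (mod 367)
217^183 ≡ 1 (mod 367) ✓
Hence ord(217) = 183.

183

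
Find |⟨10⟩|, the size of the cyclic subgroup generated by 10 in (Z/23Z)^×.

22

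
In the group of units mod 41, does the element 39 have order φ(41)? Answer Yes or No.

φ(41) = 41 − 1 = 40 = 2^3 · 5.
It suffices to check that the order of 39 is not a proper divisor of 40: compute 39^(40/q) for q ∈ {2, 5}.
39^20 ≡ 1 (mod 41)  [q = 2: ≡ 1 ✗]
39^8 ≡ 10 (mod 41)  [q = 5: ≢ 1 ✓]
The check at q = 2 fails, so 39 generates a proper subgroup.

No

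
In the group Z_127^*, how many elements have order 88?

φ(127) = 127 − 1 = 126 = 2 · 3^2 · 7.
In a cyclic group of order 126, there are φ(d) elements of order d for each divisor d of 126, and zero for non-divisors.
Here 126 is not a multiple of 88, so there are no elements of order 88.

0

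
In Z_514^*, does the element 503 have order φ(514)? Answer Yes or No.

No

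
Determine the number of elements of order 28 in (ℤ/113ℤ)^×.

12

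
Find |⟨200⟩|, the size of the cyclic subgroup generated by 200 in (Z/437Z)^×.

198

ord(200) | φ(437) = φ(19·23) = (19−1)·(23−1) = 18·22 = 396 = 2^2 · 3^2 · 11.
Divisors of 396: 1, 2, 3, 4, 6, 9, 11, 12, 18, 22, 33, 36, 44, 66, 99, 132, 198, 396.
Compute 200^d (mod 437) for the divisors d until we hit 1:
200^1 ≡ 200 (mod 437)
200^2 ≡ 233 (mod 437)
200^3 ≡ 278 (mod 437)
200^4 ≡ 101 (mod 437)
200^6 ≡ 372 (mod 437)
200^9 ≡ 284 (mod 437)
200^11 ≡ 185 (mod 437)
200^12 ≡ 292 (mod 437)
200^18 ≡ 248 (mod 437)
200^22 ≡ 139 (mod 437)
200^33 ≡ 369 (mod 437)
200^36 ≡ 324 (mod 437)
200^44 ≡ 93 (mod 437)
200^66 ≡ 254 (mod 437)
200^99 ≡ 208 (mod 437)
200^132 ≡ 277 (mod 437)
200^198 ≡ 1 (mod 437) ✓
The smallest such exponent is 198, so the order of 200 is 198.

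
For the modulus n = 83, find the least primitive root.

φ(83) = 83 − 1 = 82 = 2 · 41.
g is a primitive root iff g^(82/q) ≢ 1 (mod 83) for each prime q ∈ {2, 41}.
g = 2: 2^41 ≡ 82; 2^2 ≡ 4 — none is 1, so 2 is a primitive root.
Hence the least primitive root of 83 is 2.

2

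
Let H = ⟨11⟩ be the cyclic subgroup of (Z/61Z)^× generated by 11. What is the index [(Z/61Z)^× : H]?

Since 11 ∈ (Z/61Z)^×, its order divides φ(61) = 61 − 1 = 60 = 2^2 · 3 · 5.
Divisors of 60: 1, 2, 3, 4, 5, 6, 10, 12, 15, 20, 30, 60.
Evaluate successive powers at the divisors of 60:
11^1 ≡ 11 (mod 61)
11^2 ≡ 60 (mod 61)
11^3 ≡ 50 (mod 61)
11^4 ≡ 1 (mod 61) ✓
Thus |⟨11⟩| = ord(11) = 4.
The index is φ(61) / ord(11) = 60 / 4 = 15.

15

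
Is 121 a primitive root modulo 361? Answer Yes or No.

No

φ(361) = φ(19^2) = 19·(19−1) = 342 = 2 · 3^2 · 19.
It suffices to check that the order of 121 is not a proper divisor of 342: compute 121^(342/q) for q ∈ {2, 3, 19}.
121^171 ≡ 1 (mod 361)  [q = 2: ≡ 1 ✗]
121^114 ≡ 1 (mod 361)  [q = 3: ≡ 1 ✗]
121^18 ≡ 77 (mod 361)  [q = 19: ≢ 1 ✓]
Since 121^171 ≡ 1, the order of 121 divides 171 < 342, so 121 is not a primitive root.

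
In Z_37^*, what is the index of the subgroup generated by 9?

ord(9) | φ(37) = 37 − 1 = 36 = 2^2 · 3^2.
Divisors of 36: 1, 2, 3, 4, 6, 9, 12, 18, 36.
Evaluate successive powers at the divisors of 36:
9^1 ≡ 9
9^2 ≡ 7
9^3 ≡ 26
9^4 ≡ 12
9^6 ≡ 10
9^9 ≡ 1
Thus |⟨9⟩| = ord(9) = 9.
[(Z/37Z)^× : ⟨9⟩] = 36/9 = 4.

4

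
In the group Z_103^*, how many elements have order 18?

0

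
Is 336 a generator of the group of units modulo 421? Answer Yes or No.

No

φ(421) = 421 − 1 = 420 = 2^2 · 3 · 5 · 7.
An element g generates (Z/421Z)^× iff g^(420/q) ≢ 1 (mod 421) for each prime q ∈ {2, 3, 5, 7}.
336^210 ≡ 1 (mod 421)  [q = 2: ≡ 1 ✗]
336^140 ≡ 1 (mod 421)  [q = 3: ≡ 1 ✗]
336^84 ≡ 252 (mod 421)  [q = 5: ≢ 1 ✓]
336^60 ≡ 152 (mod 421)  [q = 7: ≢ 1 ✓]
336^210 ≡ 1 shows ord(336) | 210, strictly less than φ(421); not a primitive root.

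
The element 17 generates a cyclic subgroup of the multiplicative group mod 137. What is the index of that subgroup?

2

ord(17) | φ(137) = 137 − 1 = 136 = 2^3 · 17.
Divisors of 136: 1, 2, 4, 8, 17, 34, 68, 136.
Check 17^d mod 137 for each divisor in increasing order:
17^1 ≡ 17 (mod 137)
17^2 ≡ 15 (mod 137)
17^4 ≡ 88 (mod 137)
17^8 ≡ 72 (mod 137)
17^17 ≡ 37 (mod 137)
17^34 ≡ 136 (mod 137)
17^68 ≡ 1 (mod 137) ✓
So ord_137(17) = 68, hence |⟨17⟩| = 68.
The index is φ(137) / ord(17) = 136 / 68 = 2.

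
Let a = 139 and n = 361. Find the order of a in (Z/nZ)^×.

By Lagrange's theorem, ord_361(139) divides φ(361) = φ(19^2) = 19·(19−1) = 342 = 2 · 3^2 · 19.
Divisors of 342: 1, 2, 3, 6, 9, 18, 19, 38, 57, 114, 171, 342.
Test each divisor d:
139^1 ≡ 139
139^2 ≡ 188
139^3 ≡ 140
139^6 ≡ 106
139^9 ≡ 39
139^18 ≡ 77
139^19 ≡ 234
139^38 ≡ 245
139^57 ≡ 292
139^114 ≡ 68
139^171 ≡ 1
Therefore the multiplicative order of 139 modulo 361 is 171.

171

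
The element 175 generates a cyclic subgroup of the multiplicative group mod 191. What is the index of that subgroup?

By Lagrange's theorem, ord_191(175) divides φ(191) = 191 − 1 = 190 = 2 · 5 · 19.
Divisors of 190: 1, 2, 5, 10, 19, 38, 95, 190.
Compute 175^d (mod 191) for the divisors d until we hit 1:
175^1 ≡ 175 (mod 191)
175^2 ≡ 65 (mod 191)
175^5 ≡ 14 (mod 191)
175^10 ≡ 5 (mod 191)
175^19 ≡ 82 (mod 191)
175^38 ≡ 39 (mod 191)
175^95 ≡ 190 (mod 191)
175^190 ≡ 1 (mod 191) ✓
The order of 175 is 190, so the subgroup it generates has 190 elements.
Index = |(Z/191Z)^×| / |⟨175⟩| = 190 / 190 = 1.

1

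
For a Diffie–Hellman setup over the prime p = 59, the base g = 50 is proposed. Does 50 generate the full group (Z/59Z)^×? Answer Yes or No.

Yes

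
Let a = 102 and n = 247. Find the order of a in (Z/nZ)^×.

12

The order of 102 must divide φ(247) = φ(13·19) = (13−1)·(19−1) = 12·18 = 216 = 2^3 · 3^3.
Divisors of 216: 1, 2, 3, 4, 6, 8, 9, 12, 18, 24, 27, 36, 54, 72, 108, 216.
Compute 102^d (mod 247) for the divisors d until we hit 1:
102^1 ≡ 102 (mod 247)
102^2 ≡ 30 (mod 247)
102^3 ≡ 96 (mod 247)
102^4 ≡ 159 (mod 247)
102^6 ≡ 77 (mod 247)
102^8 ≡ 87 (mod 247)
102^9 ≡ 229 (mod 247)
102^12 ≡ 1 (mod 247) ✓
The smallest such exponent is 12, so the order of 102 is 12.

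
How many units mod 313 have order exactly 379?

φ(313) = 313 − 1 = 312 = 2^3 · 3 · 13.
In a cyclic group of order 312, there are φ(d) elements of order d for each divisor d of 312, and zero for non-divisors.
379 does not divide 312, so no element of (Z/313Z)^× has order 379.

0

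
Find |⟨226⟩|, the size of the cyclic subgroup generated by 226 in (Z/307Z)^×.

34

By Lagrange's theorem, ord_307(226) divides φ(307) = 307 − 1 = 306 = 2 · 3^2 · 17.
Divisors of 306: 1, 2, 3, 6, 9, 17, 18, 34, 51, 102, 153, 306.
Check 226^d mod 307 for each divisor in increasing order:
226^1 ≡ 226 (mod 307)
226^2 ≡ 114 (mod 307)
226^3 ≡ 283 (mod 307)
226^6 ≡ 269 (mod 307)
226^9 ≡ 298 (mod 307)
226^17 ≡ 306 (mod 307)
226^18 ≡ 81 (mod 307)
226^34 ≡ 1 (mod 307) ✓
Therefore the multiplicative order of 226 modulo 307 is 34.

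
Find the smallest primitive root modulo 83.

2

φ(83) = 83 − 1 = 82 = 2 · 41.
g is a primitive root iff g^(82/q) ≢ 1 (mod 83) for each prime q ∈ {2, 41}.
g = 2: 2^41 ≡ 82; 2^2 ≡ 4 — none is 1, so 2 is a primitive root.
The smallest primitive root modulo 83 is 2.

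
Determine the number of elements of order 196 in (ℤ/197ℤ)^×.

84

φ(197) = 197 − 1 = 196 = 2^2 · 7^2.
In a cyclic group of order 196, there are φ(d) elements of order d for each divisor d of 196, and zero for non-divisors.
196 = 2^2 · 7^2 divides 196, and φ(196) = 84.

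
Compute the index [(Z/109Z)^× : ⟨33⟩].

Since 33 ∈ (Z/109Z)^×, its order divides φ(109) = 109 − 1 = 108 = 2^2 · 3^3.
Divisors of 108: 1, 2, 3, 4, 6, 9, 12, 18, 27, 36, 54, 108.
Evaluate successive powers at the divisors of 108:
33^1 ≡ 33 (mod 109)
33^2 ≡ 108 (mod 109)
33^3 ≡ 76 (mod 109)
33^4 ≡ 1 (mod 109) ✓
The order of 33 is 4, so the subgroup it generates has 4 elements.
The index is φ(109) / ord(33) = 108 / 4 = 27.

27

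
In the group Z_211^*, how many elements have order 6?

2

φ(211) = 211 − 1 = 210 = 2 · 3 · 5 · 7.
In a cyclic group of order 210, there are φ(d) elements of order d for each divisor d of 210, and zero for non-divisors.
6 = 2 · 3 divides 210, and φ(6) = 2.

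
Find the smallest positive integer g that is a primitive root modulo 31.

φ(31) = 31 − 1 = 30 = 2 · 3 · 5.
g is a primitive root iff g^(30/q) ≢ 1 (mod 31) for each prime q ∈ {2, 3, 5}.
g = 2: 2^15 ≡ 1 — hits 1, so not a primitive root.
g = 3: 3^15 ≡ 30; 3^10 ≡ 25; 3^6 ≡ 16 — none is 1, so 3 is a primitive root.
The smallest primitive root modulo 31 is 3.

3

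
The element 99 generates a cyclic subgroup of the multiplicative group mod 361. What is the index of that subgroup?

38

By Lagrange's theorem, ord_361(99) divides φ(361) = φ(19^2) = 19·(19−1) = 342 = 2 · 3^2 · 19.
Divisors of 342: 1, 2, 3, 6, 9, 18, 19, 38, 57, 114, 171, 342.
Test each divisor d:
99^1 ≡ 99 (mod 361)
99^2 ≡ 54 (mod 361)
99^3 ≡ 292 (mod 361)
99^6 ≡ 68 (mod 361)
99^9 ≡ 1 (mod 361) ✓
The order of 99 is 9, so the subgroup it generates has 9 elements.
Index = |(Z/361Z)^×| / |⟨99⟩| = 342 / 9 = 38.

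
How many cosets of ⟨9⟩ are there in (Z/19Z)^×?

ord(9) | φ(19) = 19 − 1 = 18 = 2 · 3^2.
Divisors of 18: 1, 2, 3, 6, 9, 18.
Check 9^d mod 19 for each divisor in increasing order:
9^1 ≡ 9 (mod 19)
9^2 ≡ 5 (mod 19)
9^3 ≡ 7 (mod 19)
9^6 ≡ 11 (mod 19)
9^9 ≡ 1 (mod 19) ✓
The order of 9 is 9, so the subgroup it generates has 9 elements.
Index = |(Z/19Z)^×| / |⟨9⟩| = 18 / 9 = 2.

2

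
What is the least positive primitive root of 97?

5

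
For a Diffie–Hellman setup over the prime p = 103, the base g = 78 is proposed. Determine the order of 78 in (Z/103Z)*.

102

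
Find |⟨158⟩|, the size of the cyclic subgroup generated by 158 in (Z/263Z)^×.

The order of 158 must divide φ(263) = 263 − 1 = 262 = 2 · 131.
Divisors of 262: 1, 2, 131, 262.
Test each divisor d:
158^1 ≡ 158
158^2 ≡ 242
158^131 ≡ 262
158^262 ≡ 1
Therefore the multiplicative order of 158 modulo 263 is 262.

262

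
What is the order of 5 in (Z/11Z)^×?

5

ord(5) | φ(11) = 11 − 1 = 10 = 2 · 5.
Divisors of 10: 1, 2, 5, 10.
Compute 5^d (mod 11) for the divisors d until we hit 1:
5^1 ≡ 5 (mod 11)
5^2 ≡ 3 (mod 11)
5^5 ≡ 1 (mod 11) ✓
Therefore the multiplicative order of 5 modulo 11 is 5.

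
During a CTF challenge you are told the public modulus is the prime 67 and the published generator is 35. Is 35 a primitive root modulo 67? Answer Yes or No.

φ(67) = 67 − 1 = 66 = 2 · 3 · 11.
35 is a primitive root mod 67 iff 35^(φ(67)/q) ≢ 1 for every prime q | φ(67), i.e. q ∈ {2, 3, 11}.
35^33 ≡ 1 (mod 67)  [q = 2: ≡ 1 ✗]
35^22 ≡ 29 (mod 67)  [q = 3: ≢ 1 ✓]
35^6 ≡ 25 (mod 67)  [q = 11: ≢ 1 ✓]
Since 35^33 ≡ 1, the order of 35 divides 33 < 66, so 35 is not a primitive root.

No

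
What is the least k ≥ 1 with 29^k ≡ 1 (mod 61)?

12

The order of 29 must divide φ(61) = 61 − 1 = 60 = 2^2 · 3 · 5.
Divisors of 60: 1, 2, 3, 4, 5, 6, 10, 12, 15, 20, 30, 60.
Check 29^d mod 61 for each divisor in increasing order:
29^1 ≡ 29 (mod 61)
29^2 ≡ 48 (mod 61)
29^3 ≡ 50 (mod 61)
29^4 ≡ 47 (mod 61)
29^5 ≡ 21 (mod 61)
29^6 ≡ 60 (mod 61)
29^10 ≡ 14 (mod 61)
29^12 ≡ 1 (mod 61) ✓
So ord_61(29) = 12.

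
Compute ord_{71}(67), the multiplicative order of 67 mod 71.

By Lagrange's theorem, ord_71(67) divides φ(71) = 71 − 1 = 70 = 2 · 5 · 7.
Divisors of 70: 1, 2, 5, 7, 10, 14, 35, 70.
Compute 67^d (mod 71) for the divisors d until we hit 1:
67^1 ≡ 67 (mod 71)
67^2 ≡ 16 (mod 71)
67^5 ≡ 41 (mod 71)
67^7 ≡ 17 (mod 71)
67^10 ≡ 48 (mod 71)
67^14 ≡ 5 (mod 71)
67^35 ≡ 70 (mod 71)
67^70 ≡ 1 (mod 71) ✓
The smallest such exponent is 70, so the order of 67 is 70.

70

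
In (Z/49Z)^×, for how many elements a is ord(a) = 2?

1

φ(49) = φ(7^2) = 7·(7−1) = 42 = 2 · 3 · 7.
In a cyclic group of order 42, there are φ(d) elements of order d for each divisor d of 42, and zero for non-divisors.
2 | 42, and φ(2) = 2 − 1 = 1.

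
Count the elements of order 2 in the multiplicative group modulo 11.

1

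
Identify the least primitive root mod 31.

φ(31) = 31 − 1 = 30 = 2 · 3 · 5.
g is a primitive root iff g^(30/q) ≢ 1 (mod 31) for each prime q ∈ {2, 3, 5}.
g = 2: 2^15 ≡ 1 — hits 1, so not a primitive root.
g = 3: 3^15 ≡ 30; 3^10 ≡ 25; 3^6 ≡ 16 — none is 1, so 3 is a primitive root.
The smallest primitive root modulo 31 is 3.

3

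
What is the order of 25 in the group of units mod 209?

45

Since 25 ∈ (Z/209Z)^×, its order divides φ(209) = φ(11·19) = (11−1)·(19−1) = 10·18 = 180 = 2^2 · 3^2 · 5.
Divisors of 180: 1, 2, 3, 4, 5, 6, 9, 10, 12, 15, 18, 20, 30, 36, 45, 60, 90, 180.
Evaluate successive powers at the divisors of 180:
25^1 ≡ 25 (mod 209)
25^2 ≡ 207 (mod 209)
25^3 ≡ 159 (mod 209)
25^4 ≡ 4 (mod 209)
25^5 ≡ 100 (mod 209)
25^6 ≡ 201 (mod 209)
25^9 ≡ 191 (mod 209)
25^10 ≡ 177 (mod 209)
25^12 ≡ 64 (mod 209)
25^15 ≡ 144 (mod 209)
25^18 ≡ 115 (mod 209)
25^20 ≡ 188 (mod 209)
25^30 ≡ 45 (mod 209)
25^36 ≡ 58 (mod 209)
25^45 ≡ 1 (mod 209) ✓
The smallest such exponent is 45, so the order of 25 is 45.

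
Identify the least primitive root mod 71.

7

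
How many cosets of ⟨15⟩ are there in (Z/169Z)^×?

ord(15) | φ(169) = φ(13^2) = 13·(13−1) = 156 = 2^2 · 3 · 13.
Divisors of 156: 1, 2, 3, 4, 6, 12, 13, 26, 39, 52, 78, 156.
Test each divisor d:
15^1 ≡ 15 (mod 169)
15^2 ≡ 56 (mod 169)
15^3 ≡ 164 (mod 169)
15^4 ≡ 94 (mod 169)
15^6 ≡ 25 (mod 169)
15^12 ≡ 118 (mod 169)
15^13 ≡ 80 (mod 169)
15^26 ≡ 147 (mod 169)
15^39 ≡ 99 (mod 169)
15^52 ≡ 146 (mod 169)
15^78 ≡ 168 (mod 169)
15^156 ≡ 1 (mod 169) ✓
The order of 15 is 156, so the subgroup it generates has 156 elements.
The index is φ(169) / ord(15) = 156 / 156 = 1.

1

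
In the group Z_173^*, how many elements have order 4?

2

φ(173) = 173 − 1 = 172 = 2^2 · 43.
In a cyclic group of order 172, there are φ(d) elements of order d for each divisor d of 172, and zero for non-divisors.
4 = 2^2 divides 172, and φ(4) = 2.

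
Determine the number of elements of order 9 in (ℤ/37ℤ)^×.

6

φ(37) = 37 − 1 = 36 = 2^2 · 3^2.
In a cyclic group of order 36, there are φ(d) elements of order d for each divisor d of 36, and zero for non-divisors.
9 = 3^2 divides 36, and φ(9) = 6.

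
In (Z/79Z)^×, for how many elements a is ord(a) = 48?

0

φ(79) = 79 − 1 = 78 = 2 · 3 · 13.
Since (Z/79Z)^× is cyclic of order 78, the number of elements of order d is φ(d) when d | 78 and 0 otherwise.
Here 78 is not a multiple of 48, so there are no elements of order 48.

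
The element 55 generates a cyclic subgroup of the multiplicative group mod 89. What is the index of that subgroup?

22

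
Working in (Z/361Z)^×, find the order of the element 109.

342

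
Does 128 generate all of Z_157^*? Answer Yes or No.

No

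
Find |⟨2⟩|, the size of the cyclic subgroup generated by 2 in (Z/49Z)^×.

The order of 2 must divide φ(49) = φ(7^2) = 7·(7−1) = 42 = 2 · 3 · 7.
Divisors of 42: 1, 2, 3, 6, 7, 14, 21, 42.
Check 2^d mod 49 for each divisor in increasing order:
2^1 ≡ 2 (mod 49)
2^2 ≡ 4 (mod 49)
2^3 ≡ 8 (mod 49)
2^6 ≡ 15 (mod 49)
2^7 ≡ 30 (mod 49)
2^14 ≡ 18 (mod 49)
2^21 ≡ 1 (mod 49) ✓
So ord_49(2) = 21.

21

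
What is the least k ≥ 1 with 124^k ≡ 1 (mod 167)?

83

ord(124) | φ(167) = 167 − 1 = 166 = 2 · 83.
Divisors of 166: 1, 2, 83, 166.
Test each divisor d:
124^1 ≡ 124
124^2 ≡ 12
124^83 ≡ 1
The smallest such exponent is 83, so the order of 124 is 83.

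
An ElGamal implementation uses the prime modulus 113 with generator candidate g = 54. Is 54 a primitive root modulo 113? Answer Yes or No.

φ(113) = 113 − 1 = 112 = 2^4 · 7.
An element g generates (Z/113Z)^× iff g^(112/q) ≢ 1 (mod 113) for each prime q ∈ {2, 7}.
54^56 ≡ 112 (mod 113)  [q = 2: ≢ 1 ✓]
54^16 ≡ 49 (mod 113)  [q = 7: ≢ 1 ✓]
All checks pass, so 54 has order 112 and is a primitive root modulo 113.

Yes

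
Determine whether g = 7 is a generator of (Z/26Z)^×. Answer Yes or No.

Yes

φ(26) = φ(2)·φ(13) = 1·12 = 12 = 2^2 · 3.
Test 7^(12/q) mod 26 for each prime factor q of 12:
7^6 ≡ 25 (mod 26)  [q = 2: ≢ 1 ✓]
7^4 ≡ 9 (mod 26)  [q = 3: ≢ 1 ✓]
All checks pass, so 7 has order 12 and is a primitive root modulo 26.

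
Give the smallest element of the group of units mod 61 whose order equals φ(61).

2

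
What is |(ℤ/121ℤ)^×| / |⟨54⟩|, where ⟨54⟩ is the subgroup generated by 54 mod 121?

5

By Lagrange's theorem, ord_121(54) divides φ(121) = φ(11^2) = 11·(11−1) = 110 = 2 · 5 · 11.
Divisors of 110: 1, 2, 5, 10, 11, 22, 55, 110.
Test each divisor d:
54^1 ≡ 54 (mod 121)
54^2 ≡ 12 (mod 121)
54^5 ≡ 32 (mod 121)
54^10 ≡ 56 (mod 121)
54^11 ≡ 120 (mod 121)
54^22 ≡ 1 (mod 121) ✓
So ord_121(54) = 22, hence |⟨54⟩| = 22.
Index = |(Z/121Z)^×| / |⟨54⟩| = 110 / 22 = 5.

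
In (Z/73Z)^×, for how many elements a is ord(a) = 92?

φ(73) = 73 − 1 = 72 = 2^3 · 3^2.
In a cyclic group of order 72, there are φ(d) elements of order d for each divisor d of 72, and zero for non-divisors.
Since 92 ∤ 72, the count is 0.

0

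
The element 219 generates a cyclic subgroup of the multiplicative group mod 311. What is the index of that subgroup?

ord(219) | φ(311) = 311 − 1 = 310 = 2 · 5 · 31.
Divisors of 310: 1, 2, 5, 10, 31, 62, 155, 310.
Compute 219^d (mod 311) for the divisors d until we hit 1:
219^1 ≡ 219 (mod 311)
219^2 ≡ 67 (mod 311)
219^5 ≡ 20 (mod 311)
219^10 ≡ 89 (mod 311)
219^31 ≡ 36 (mod 311)
219^62 ≡ 52 (mod 311)
219^155 ≡ 1 (mod 311) ✓
Thus |⟨219⟩| = ord(219) = 155.
[(Z/311Z)^× : ⟨219⟩] = 310/155 = 2.

2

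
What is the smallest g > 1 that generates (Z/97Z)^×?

5

φ(97) = 97 − 1 = 96 = 2^5 · 3.
g is a primitive root iff g^(96/q) ≢ 1 (mod 97) for each prime q ∈ {2, 3}.
g = 2: 2^48 ≡ 1 — hits 1, so not a primitive root.
g = 3: 3^48 ≡ 1 — hits 1, so not a primitive root.
g = 4: 4^48 ≡ 1 — hits 1, so not a primitive root.
g = 5: 5^48 ≡ 96; 5^32 ≡ 35 — none is 1, so 5 is a primitive root.
Hence the least primitive root of 97 is 5.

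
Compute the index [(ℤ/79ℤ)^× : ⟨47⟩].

1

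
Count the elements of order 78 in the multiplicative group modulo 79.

24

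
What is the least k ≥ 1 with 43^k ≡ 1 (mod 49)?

7

ord(43) | φ(49) = φ(7^2) = 7·(7−1) = 42 = 2 · 3 · 7.
Divisors of 42: 1, 2, 3, 6, 7, 14, 21, 42.
Test each divisor d:
43^1 ≡ 43 (mod 49)
43^2 ≡ 36 (mod 49)
43^3 ≡ 29 (mod 49)
43^6 ≡ 8 (mod 49)
43^7 ≡ 1 (mod 49) ✓
So ord_49(43) = 7.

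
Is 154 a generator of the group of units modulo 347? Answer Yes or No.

No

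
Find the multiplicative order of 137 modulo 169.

156

The order of 137 must divide φ(169) = φ(13^2) = 13·(13−1) = 156 = 2^2 · 3 · 13.
Divisors of 156: 1, 2, 3, 4, 6, 12, 13, 26, 39, 52, 78, 156.
Test each divisor d:
137^1 ≡ 137 (mod 169)
137^2 ≡ 10 (mod 169)
137^3 ≡ 18 (mod 169)
137^4 ≡ 100 (mod 169)
137^6 ≡ 155 (mod 169)
137^12 ≡ 27 (mod 169)
137^13 ≡ 150 (mod 169)
137^26 ≡ 23 (mod 169)
137^39 ≡ 70 (mod 169)
137^52 ≡ 22 (mod 169)
137^78 ≡ 168 (mod 169)
137^156 ≡ 1 (mod 169) ✓
Therefore the multiplicative order of 137 modulo 169 is 156.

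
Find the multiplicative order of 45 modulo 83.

Since 45 ∈ (Z/83Z)^×, its order divides φ(83) = 83 − 1 = 82 = 2 · 41.
Divisors of 82: 1, 2, 41, 82.
Compute 45^d (mod 83) for the divisors d until we hit 1:
45^1 ≡ 45 (mod 83)
45^2 ≡ 33 (mod 83)
45^41 ≡ 82 (mod 83)
45^82 ≡ 1 (mod 83) ✓
The smallest such exponent is 82, so the order of 45 is 82.

82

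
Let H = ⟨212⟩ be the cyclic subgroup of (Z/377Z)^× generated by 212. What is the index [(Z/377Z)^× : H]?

8

ord(212) | φ(377) = φ(13·29) = (13−1)·(29−1) = 12·28 = 336 = 2^4 · 3 · 7.
Divisors of 336: 1, 2, 3, 4, 6, 7, 8, 12, 14, 16, 21, 24, 28, 42, 48, 56, 84, 112, 168, 336.
Evaluate successive powers at the divisors of 336:
212^1 ≡ 212
212^2 ≡ 81
212^3 ≡ 207
212^4 ≡ 152
212^6 ≡ 248
212^7 ≡ 173
212^8 ≡ 107
212^12 ≡ 53
212^14 ≡ 146
212^16 ≡ 139
212^21 ≡ 376
212^24 ≡ 170
212^28 ≡ 204
212^42 ≡ 1
Thus |⟨212⟩| = ord(212) = 42.
Index = |(Z/377Z)^×| / |⟨212⟩| = 336 / 42 = 8.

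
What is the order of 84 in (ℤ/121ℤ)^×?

By Lagrange's theorem, ord_121(84) divides φ(121) = φ(11^2) = 11·(11−1) = 110 = 2 · 5 · 11.
Divisors of 110: 1, 2, 5, 10, 11, 22, 55, 110.
Test each divisor d:
84^1 ≡ 84
84^2 ≡ 38
84^5 ≡ 54
84^10 ≡ 12
84^11 ≡ 40
84^22 ≡ 27
84^55 ≡ 120
84^110 ≡ 1
The smallest such exponent is 110, so the order of 84 is 110.

110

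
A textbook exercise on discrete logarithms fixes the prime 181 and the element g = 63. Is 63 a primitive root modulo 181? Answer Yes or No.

Yes

φ(181) = 181 − 1 = 180 = 2^2 · 3^2 · 5.
It suffices to check that the order of 63 is not a proper divisor of 180: compute 63^(180/q) for q ∈ {2, 3, 5}.
63^90 ≡ 180 (mod 181)  [q = 2: ≢ 1 ✓]
63^60 ≡ 48 (mod 181)  [q = 3: ≢ 1 ✓]
63^36 ≡ 42 (mod 181)  [q = 5: ≢ 1 ✓]
All checks pass, so 63 has order 180 and is a primitive root modulo 181.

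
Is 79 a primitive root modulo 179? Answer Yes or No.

Yes

φ(179) = 179 − 1 = 178 = 2 · 89.
79 is a primitive root mod 179 iff 79^(φ(179)/q) ≢ 1 for every prime q | φ(179), i.e. q ∈ {2, 89}.
79^89 ≡ 178 (mod 179)  [q = 2: ≢ 1 ✓]
79^2 ≡ 155 (mod 179)  [q = 89: ≢ 1 ✓]
All checks pass, so 79 has order 178 and is a primitive root modulo 179.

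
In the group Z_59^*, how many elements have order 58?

28

φ(59) = 59 − 1 = 58 = 2 · 29.
(Z/59Z)^× is cyclic (|G| = 58); a cyclic group of order m has exactly φ(d) elements of each order d | m, and none otherwise.
58 = 2 · 29 divides 58, and φ(58) = 28.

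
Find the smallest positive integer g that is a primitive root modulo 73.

φ(73) = 73 − 1 = 72 = 2^3 · 3^2.
Test candidates g = 2, 3, … against the prime factors q ∈ {2, 3} of φ(73): g is a generator iff g^(72/q) ≢ 1 for every such q.
g = 2: 2^36 ≡ 1 — hits 1, so not a primitive root.
g = 3: 3^36 ≡ 1 — hits 1, so not a primitive root.
g = 4: 4^36 ≡ 1 — hits 1, so not a primitive root.
g = 5: 5^36 ≡ 72; 5^24 ≡ 8 — none is 1, so 5 is a primitive root.
So 5 is the smallest generator of (Z/73Z)^×.

5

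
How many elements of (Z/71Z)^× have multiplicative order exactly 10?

4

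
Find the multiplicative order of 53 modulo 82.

40

By Lagrange's theorem, ord_82(53) divides φ(82) = φ(2)·φ(41) = 1·40 = 40 = 2^3 · 5.
Divisors of 40: 1, 2, 4, 5, 8, 10, 20, 40.
Evaluate successive powers at the divisors of 40:
53^1 ≡ 53
53^2 ≡ 21
53^4 ≡ 31
53^5 ≡ 3
53^8 ≡ 59
53^10 ≡ 9
53^20 ≡ 81
53^40 ≡ 1
Therefore the multiplicative order of 53 modulo 82 is 40.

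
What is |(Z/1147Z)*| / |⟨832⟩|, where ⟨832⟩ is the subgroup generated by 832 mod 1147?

30

The order of 832 must divide φ(1147) = φ(31·37) = (31−1)·(37−1) = 30·36 = 1080 = 2^3 · 3^3 · 5.
Divisors of 1080: 1, 2, 3, 4, 5, 6, 8, 9, 10, 12, 15, 18, 20, 24, 27, 30, 36, 40, 45, 54, 60, 72, 90, 108, 120, 135, 180, 216, 270, 360, 540, 1080.
Test each divisor d:
832^1 ≡ 832 (mod 1147)
832^2 ≡ 583 (mod 1147)
832^3 ≡ 1022 (mod 1147)
832^4 ≡ 377 (mod 1147)
832^5 ≡ 533 (mod 1147)
832^6 ≡ 714 (mod 1147)
832^8 ≡ 1048 (mod 1147)
832^9 ≡ 216 (mod 1147)
832^10 ≡ 780 (mod 1147)
832^12 ≡ 528 (mod 1147)
832^15 ≡ 526 (mod 1147)
832^18 ≡ 776 (mod 1147)
832^20 ≡ 490 (mod 1147)
832^24 ≡ 63 (mod 1147)
832^27 ≡ 154 (mod 1147)
832^30 ≡ 249 (mod 1147)
832^36 ≡ 1 (mod 1147) ✓
Thus |⟨832⟩| = ord(832) = 36.
[(Z/1147Z)^× : ⟨832⟩] = 1080/36 = 30.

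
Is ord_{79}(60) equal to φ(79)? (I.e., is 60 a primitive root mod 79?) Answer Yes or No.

φ(79) = 79 − 1 = 78 = 2 · 3 · 13.
It suffices to check that the order of 60 is not a proper divisor of 78: compute 60^(78/q) for q ∈ {2, 3, 13}.
60^39 ≡ 78 (mod 79)  [q = 2: ≢ 1 ✓]
60^26 ≡ 55 (mod 79)  [q = 3: ≢ 1 ✓]
60^6 ≡ 38 (mod 79)  [q = 13: ≢ 1 ✓]
All checks pass, so 60 has order 78 and is a primitive root modulo 79.

Yes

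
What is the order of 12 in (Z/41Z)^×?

Since 12 ∈ (Z/41Z)^×, its order divides φ(41) = 41 − 1 = 40 = 2^3 · 5.
Divisors of 40: 1, 2, 4, 5, 8, 10, 20, 40.
Evaluate successive powers at the divisors of 40:
12^1 ≡ 12 (mod 41)
12^2 ≡ 21 (mod 41)
12^4 ≡ 31 (mod 41)
12^5 ≡ 3 (mod 41)
12^8 ≡ 18 (mod 41)
12^10 ≡ 9 (mod 41)
12^20 ≡ 40 (mod 41)
12^40 ≡ 1 (mod 41) ✓
Therefore the multiplicative order of 12 modulo 41 is 40.

40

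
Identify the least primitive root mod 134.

7

φ(134) = φ(2)·φ(67) = 1·66 = 66 = 2 · 3 · 11.
g is a primitive root iff g^(66/q) ≢ 1 (mod 134) for each prime q ∈ {2, 3, 11}.
g = 2: gcd(2, 134) = 2 > 1, not a unit — skip.
g = 3: 3^33 ≡ 133; 3^22 ≡ 1 — hits 1, so not a primitive root.
g = 4: gcd(4, 134) = 2 > 1, not a unit — skip.
g = 5: 5^33 ≡ 133; 5^22 ≡ 1 — hits 1, so not a primitive root.
g = 6: gcd(6, 134) = 2 > 1, not a unit — skip.
g = 7: 7^33 ≡ 133; 7^22 ≡ 29; 7^6 ≡ 131 — none is 1, so 7 is a primitive root.
The smallest primitive root modulo 134 is 7.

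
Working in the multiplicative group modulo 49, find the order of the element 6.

ord(6) | φ(49) = φ(7^2) = 7·(7−1) = 42 = 2 · 3 · 7.
Divisors of 42: 1, 2, 3, 6, 7, 14, 21, 42.
Evaluate successive powers at the divisors of 42:
6^1 ≡ 6 (mod 49)
6^2 ≡ 36 (mod 49)
6^3 ≡ 20 (mod 49)
6^6 ≡ 8 (mod 49)
6^7 ≡ 48 (mod 49)
6^14 ≡ 1 (mod 49) ✓
So ord_49(6) = 14.

14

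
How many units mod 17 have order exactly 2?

1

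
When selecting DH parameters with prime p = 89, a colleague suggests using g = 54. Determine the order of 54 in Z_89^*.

88

By Lagrange's theorem, ord_89(54) divides φ(89) = 89 − 1 = 88 = 2^3 · 11.
Divisors of 88: 1, 2, 4, 8, 11, 22, 44, 88.
Check 54^d mod 89 for each divisor in increasing order:
54^1 ≡ 54
54^2 ≡ 68
54^4 ≡ 85
54^8 ≡ 16
54^11 ≡ 12
54^22 ≡ 55
54^44 ≡ 88
54^88 ≡ 1
So ord_89(54) = 88.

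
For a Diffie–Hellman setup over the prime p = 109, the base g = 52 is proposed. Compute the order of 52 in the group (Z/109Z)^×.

108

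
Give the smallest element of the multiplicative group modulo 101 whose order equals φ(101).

2

φ(101) = 101 − 1 = 100 = 2^2 · 5^2.
g is a primitive root iff g^(100/q) ≢ 1 (mod 101) for each prime q ∈ {2, 5}.
g = 2: 2^50 ≡ 100; 2^20 ≡ 95 — none is 1, so 2 is a primitive root.
So 2 is the smallest generator of (Z/101Z)^×.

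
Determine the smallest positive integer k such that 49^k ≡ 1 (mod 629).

72

The order of 49 must divide φ(629) = φ(17·37) = (17−1)·(37−1) = 16·36 = 576 = 2^6 · 3^2.
Divisors of 576: 1, 2, 3, 4, 6, 8, 9, 12, 16, 18, 24, 32, 36, 48, 64, 72, 96, 144, 192, 288, 576.
Check 49^d mod 629 for each divisor in increasing order:
49^1 ≡ 49
49^2 ≡ 514
49^3 ≡ 26
49^4 ≡ 16
49^6 ≡ 47
49^8 ≡ 256
49^9 ≡ 593
49^12 ≡ 322
49^16 ≡ 120
49^18 ≡ 38
49^24 ≡ 528
49^32 ≡ 562
49^36 ≡ 186
49^48 ≡ 137
49^64 ≡ 86
49^72 ≡ 1
The smallest such exponent is 72, so the order of 49 is 72.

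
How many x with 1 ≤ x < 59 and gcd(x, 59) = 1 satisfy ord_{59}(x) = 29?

φ(59) = 59 − 1 = 58 = 2 · 29.
In a cyclic group of order 58, there are φ(d) elements of order d for each divisor d of 58, and zero for non-divisors.
29 | 58, and φ(29) = 29 − 1 = 28.

28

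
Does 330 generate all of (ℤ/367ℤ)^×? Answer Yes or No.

Yes

φ(367) = 367 − 1 = 366 = 2 · 3 · 61.
An element g generates (Z/367Z)^× iff g^(366/q) ≢ 1 (mod 367) for each prime q ∈ {2, 3, 61}.
330^183 ≡ 366 (mod 367)  [q = 2: ≢ 1 ✓]
330^122 ≡ 83 (mod 367)  [q = 3: ≢ 1 ✓]
330^6 ≡ 49 (mod 367)  [q = 61: ≢ 1 ✓]
All checks pass, so 330 has order 366 and is a primitive root modulo 367.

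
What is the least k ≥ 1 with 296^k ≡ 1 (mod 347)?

173

The order of 296 must divide φ(347) = 347 − 1 = 346 = 2 · 173.
Divisors of 346: 1, 2, 173, 346.
Compute 296^d (mod 347) for the divisors d until we hit 1:
296^1 ≡ 296 (mod 347)
296^2 ≡ 172 (mod 347)
296^173 ≡ 1 (mod 347) ✓
Therefore the multiplicative order of 296 modulo 347 is 173.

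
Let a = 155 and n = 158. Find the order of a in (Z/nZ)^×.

39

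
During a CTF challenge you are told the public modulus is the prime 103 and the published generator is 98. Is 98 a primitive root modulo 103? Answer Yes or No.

No

φ(103) = 103 − 1 = 102 = 2 · 3 · 17.
An element g generates (Z/103Z)^× iff g^(102/q) ≢ 1 (mod 103) for each prime q ∈ {2, 3, 17}.
98^51 ≡ 1 (mod 103)  [q = 2: ≡ 1 ✗]
98^34 ≡ 56 (mod 103)  [q = 3: ≢ 1 ✓]
98^6 ≡ 72 (mod 103)  [q = 17: ≢ 1 ✓]
Since 98^51 ≡ 1, the order of 98 divides 51 < 102, so 98 is not a primitive root.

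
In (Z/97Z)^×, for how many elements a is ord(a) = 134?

0

φ(97) = 97 − 1 = 96 = 2^5 · 3.
In a cyclic group of order 96, there are φ(d) elements of order d for each divisor d of 96, and zero for non-divisors.
Since 134 ∤ 96, the count is 0.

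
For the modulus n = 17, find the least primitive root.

3

φ(17) = 17 − 1 = 16 = 2^4.
g is a primitive root iff g^(16/q) ≢ 1 (mod 17) for each prime q ∈ {2}.
g = 2: 2^8 ≡ 1 — hits 1, so not a primitive root.
g = 3: 3^8 ≡ 16 — none is 1, so 3 is a primitive root.
So 3 is the smallest generator of (Z/17Z)^×.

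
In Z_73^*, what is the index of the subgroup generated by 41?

ord(41) | φ(73) = 73 − 1 = 72 = 2^3 · 3^2.
Divisors of 72: 1, 2, 3, 4, 6, 8, 9, 12, 18, 24, 36, 72.
Check 41^d mod 73 for each divisor in increasing order:
41^1 ≡ 41
41^2 ≡ 2
41^3 ≡ 9
41^4 ≡ 4
41^6 ≡ 8
41^8 ≡ 16
41^9 ≡ 72
41^12 ≡ 64
41^18 ≡ 1
The order of 41 is 18, so the subgroup it generates has 18 elements.
Index = |(Z/73Z)^×| / |⟨41⟩| = 72 / 18 = 4.

4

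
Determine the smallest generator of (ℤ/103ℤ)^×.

φ(103) = 103 − 1 = 102 = 2 · 3 · 17.
Test candidates g = 2, 3, … against the prime factors q ∈ {2, 3, 17} of φ(103): g is a generator iff g^(102/q) ≢ 1 for every such q.
g = 2: 2^51 ≡ 1 — hits 1, so not a primitive root.
g = 3: 3^51 ≡ 102; 3^34 ≡ 1 — hits 1, so not a primitive root.
g = 4: 4^51 ≡ 1 — hits 1, so not a primitive root.
g = 5: 5^51 ≡ 102; 5^34 ≡ 56; 5^6 ≡ 72 — none is 1, so 5 is a primitive root.
The smallest primitive root modulo 103 is 5.

5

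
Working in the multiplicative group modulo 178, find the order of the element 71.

44

ord(71) | φ(178) = φ(2)·φ(89) = 1·88 = 88 = 2^3 · 11.
Divisors of 88: 1, 2, 4, 8, 11, 22, 44, 88.
Test each divisor d:
71^1 ≡ 71 (mod 178)
71^2 ≡ 57 (mod 178)
71^4 ≡ 45 (mod 178)
71^8 ≡ 67 (mod 178)
71^11 ≡ 55 (mod 178)
71^22 ≡ 177 (mod 178)
71^44 ≡ 1 (mod 178) ✓
The smallest such exponent is 44, so the order of 71 is 44.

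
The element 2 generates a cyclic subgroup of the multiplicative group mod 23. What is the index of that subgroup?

By Lagrange's theorem, ord_23(2) divides φ(23) = 23 − 1 = 22 = 2 · 11.
Divisors of 22: 1, 2, 11, 22.
Evaluate successive powers at the divisors of 22:
2^1 ≡ 2 (mod 23)
2^2 ≡ 4 (mod 23)
2^11 ≡ 1 (mod 23) ✓
The order of 2 is 11, so the subgroup it generates has 11 elements.
The index is φ(23) / ord(2) = 22 / 11 = 2.

2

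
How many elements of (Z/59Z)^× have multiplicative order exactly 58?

28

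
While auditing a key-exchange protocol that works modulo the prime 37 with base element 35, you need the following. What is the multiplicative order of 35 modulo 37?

36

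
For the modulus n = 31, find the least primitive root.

φ(31) = 31 − 1 = 30 = 2 · 3 · 5.
Test candidates g = 2, 3, … against the prime factors q ∈ {2, 3, 5} of φ(31): g is a generator iff g^(30/q) ≢ 1 for every such q.
g = 2: 2^15 ≡ 1 — hits 1, so not a primitive root.
g = 3: 3^15 ≡ 30; 3^10 ≡ 25; 3^6 ≡ 16 — none is 1, so 3 is a primitive root.
So 3 is the smallest generator of (Z/31Z)^×.

3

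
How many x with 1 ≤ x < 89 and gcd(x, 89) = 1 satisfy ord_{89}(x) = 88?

40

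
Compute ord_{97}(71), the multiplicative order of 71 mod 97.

96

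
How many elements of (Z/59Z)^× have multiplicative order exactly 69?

φ(59) = 59 − 1 = 58 = 2 · 29.
(Z/59Z)^× is cyclic (|G| = 58); a cyclic group of order m has exactly φ(d) elements of each order d | m, and none otherwise.
69 does not divide 58, so no element of (Z/59Z)^× has order 69.

0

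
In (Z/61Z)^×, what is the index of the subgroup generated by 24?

ord(24) | φ(61) = 61 − 1 = 60 = 2^2 · 3 · 5.
Divisors of 60: 1, 2, 3, 4, 5, 6, 10, 12, 15, 20, 30, 60.
Compute 24^d (mod 61) for the divisors d until we hit 1:
24^1 ≡ 24 (mod 61)
24^2 ≡ 27 (mod 61)
24^3 ≡ 38 (mod 61)
24^4 ≡ 58 (mod 61)
24^5 ≡ 50 (mod 61)
24^6 ≡ 41 (mod 61)
24^10 ≡ 60 (mod 61)
24^12 ≡ 34 (mod 61)
24^15 ≡ 11 (mod 61)
24^20 ≡ 1 (mod 61) ✓
The order of 24 is 20, so the subgroup it generates has 20 elements.
Index = |(Z/61Z)^×| / |⟨24⟩| = 60 / 20 = 3.

3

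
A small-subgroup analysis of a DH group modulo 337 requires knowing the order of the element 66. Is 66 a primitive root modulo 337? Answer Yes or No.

No

φ(337) = 337 − 1 = 336 = 2^4 · 3 · 7.
An element g generates (Z/337Z)^× iff g^(336/q) ≢ 1 (mod 337) for each prime q ∈ {2, 3, 7}.
66^168 ≡ 336 (mod 337)  [q = 2: ≢ 1 ✓]
66^112 ≡ 1 (mod 337)  [q = 3: ≡ 1 ✗]
66^48 ≡ 8 (mod 337)  [q = 7: ≢ 1 ✓]
66^112 ≡ 1 shows ord(66) | 112, strictly less than φ(337); not a primitive root.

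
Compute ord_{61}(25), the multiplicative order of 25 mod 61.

15

By Lagrange's theorem, ord_61(25) divides φ(61) = 61 − 1 = 60 = 2^2 · 3 · 5.
Divisors of 60: 1, 2, 3, 4, 5, 6, 10, 12, 15, 20, 30, 60.
Test each divisor d:
25^1 ≡ 25 (mod 61)
25^2 ≡ 15 (mod 61)
25^3 ≡ 9 (mod 61)
25^4 ≡ 42 (mod 61)
25^5 ≡ 13 (mod 61)
25^6 ≡ 20 (mod 61)
25^10 ≡ 47 (mod 61)
25^12 ≡ 34 (mod 61)
25^15 ≡ 1 (mod 61) ✓
Hence ord(25) = 15.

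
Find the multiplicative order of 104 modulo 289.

136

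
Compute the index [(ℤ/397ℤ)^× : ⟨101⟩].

By Lagrange's theorem, ord_397(101) divides φ(397) = 397 − 1 = 396 = 2^2 · 3^2 · 11.
Divisors of 396: 1, 2, 3, 4, 6, 9, 11, 12, 18, 22, 33, 36, 44, 66, 99, 132, 198, 396.
Test each divisor d:
101^1 ≡ 101 (mod 397)
101^2 ≡ 276 (mod 397)
101^3 ≡ 86 (mod 397)
101^4 ≡ 349 (mod 397)
101^6 ≡ 250 (mod 397)
101^9 ≡ 62 (mod 397)
101^11 ≡ 41 (mod 397)
101^12 ≡ 171 (mod 397)
101^18 ≡ 271 (mod 397)
101^22 ≡ 93 (mod 397)
101^33 ≡ 240 (mod 397)
101^36 ≡ 393 (mod 397)
101^44 ≡ 312 (mod 397)
101^66 ≡ 35 (mod 397)
101^99 ≡ 63 (mod 397)
101^132 ≡ 34 (mod 397)
101^198 ≡ 396 (mod 397)
101^396 ≡ 1 (mod 397) ✓
Thus |⟨101⟩| = ord(101) = 396.
Index = |(Z/397Z)^×| / |⟨101⟩| = 396 / 396 = 1.

1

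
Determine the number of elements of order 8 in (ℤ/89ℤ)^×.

4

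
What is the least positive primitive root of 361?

φ(361) = φ(19^2) = 19·(19−1) = 342 = 2 · 3^2 · 19.
Test candidates g = 2, 3, … against the prime factors q ∈ {2, 3, 19} of φ(361): g is a generator iff g^(342/q) ≢ 1 for every such q.
g = 2: 2^171 ≡ 360; 2^114 ≡ 292; 2^18 ≡ 58 — none is 1, so 2 is a primitive root.
Hence the least primitive root of 361 is 2.

2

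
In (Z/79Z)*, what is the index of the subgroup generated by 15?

ord(15) | φ(79) = 79 − 1 = 78 = 2 · 3 · 13.
Divisors of 78: 1, 2, 3, 6, 13, 26, 39, 78.
Compute 15^d (mod 79) for the divisors d until we hit 1:
15^1 ≡ 15 (mod 79)
15^2 ≡ 67 (mod 79)
15^3 ≡ 57 (mod 79)
15^6 ≡ 10 (mod 79)
15^13 ≡ 78 (mod 79)
15^26 ≡ 1 (mod 79) ✓
So ord_79(15) = 26, hence |⟨15⟩| = 26.
[(Z/79Z)^× : ⟨15⟩] = 78/26 = 3.

3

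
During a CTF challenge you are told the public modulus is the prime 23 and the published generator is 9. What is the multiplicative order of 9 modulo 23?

11

The order of 9 must divide φ(23) = 23 − 1 = 22 = 2 · 11.
Divisors of 22: 1, 2, 11, 22.
Check 9^d mod 23 for each divisor in increasing order:
9^1 ≡ 9 (mod 23)
9^2 ≡ 12 (mod 23)
9^11 ≡ 1 (mod 23) ✓
So ord_23(9) = 11.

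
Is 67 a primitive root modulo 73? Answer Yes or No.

No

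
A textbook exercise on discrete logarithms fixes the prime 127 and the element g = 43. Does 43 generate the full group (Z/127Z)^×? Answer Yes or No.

Yes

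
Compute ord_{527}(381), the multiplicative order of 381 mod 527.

240

The order of 381 must divide φ(527) = φ(17·31) = (17−1)·(31−1) = 16·30 = 480 = 2^5 · 3 · 5.
Divisors of 480: 1, 2, 3, 4, 5, 6, 8, 10, 12, 15, 16, 20, 24, 30, 32, 40, 48, 60, 80, 96, 120, 160, 240, 480.
Evaluate successive powers at the divisors of 480:
381^1 ≡ 381 (mod 527)
381^2 ≡ 236 (mod 527)
381^3 ≡ 326 (mod 527)
381^4 ≡ 361 (mod 527)
381^5 ≡ 521 (mod 527)
381^6 ≡ 349 (mod 527)
381^8 ≡ 152 (mod 527)
381^10 ≡ 36 (mod 527)
381^12 ≡ 64 (mod 527)
381^15 ≡ 311 (mod 527)
381^16 ≡ 443 (mod 527)
381^20 ≡ 242 (mod 527)
381^24 ≡ 407 (mod 527)
381^30 ≡ 280 (mod 527)
381^32 ≡ 205 (mod 527)
381^40 ≡ 67 (mod 527)
381^48 ≡ 171 (mod 527)
381^60 ≡ 404 (mod 527)
381^80 ≡ 273 (mod 527)
381^96 ≡ 256 (mod 527)
381^120 ≡ 373 (mod 527)
381^160 ≡ 222 (mod 527)
381^240 ≡ 1 (mod 527) ✓
The smallest such exponent is 240, so the order of 381 is 240.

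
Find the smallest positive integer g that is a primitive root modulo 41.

φ(41) = 41 − 1 = 40 = 2^3 · 5.
g is a primitive root iff g^(40/q) ≢ 1 (mod 41) for each prime q ∈ {2, 5}.
g = 2: 2^20 ≡ 1 — hits 1, so not a primitive root.
g = 3: 3^20 ≡ 40; 3^8 ≡ 1 — hits 1, so not a primitive root.
g = 4: 4^20 ≡ 1 — hits 1, so not a primitive root.
g = 5: 5^20 ≡ 1 — hits 1, so not a primitive root.
g = 6: 6^20 ≡ 40; 6^8 ≡ 10 — none is 1, so 6 is a primitive root.
So 6 is the smallest generator of (Z/41Z)^×.

6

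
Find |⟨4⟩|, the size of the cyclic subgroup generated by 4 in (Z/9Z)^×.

3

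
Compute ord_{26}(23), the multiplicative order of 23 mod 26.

6

Since 23 ∈ (Z/26Z)^×, its order divides φ(26) = φ(2)·φ(13) = 1·12 = 12 = 2^2 · 3.
Divisors of 12: 1, 2, 3, 4, 6, 12.
Compute 23^d (mod 26) for the divisors d until we hit 1:
23^1 ≡ 23 (mod 26)
23^2 ≡ 9 (mod 26)
23^3 ≡ 25 (mod 26)
23^4 ≡ 3 (mod 26)
23^6 ≡ 1 (mod 26) ✓
The smallest such exponent is 6, so the order of 23 is 6.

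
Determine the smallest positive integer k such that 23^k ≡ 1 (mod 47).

46

By Lagrange's theorem, ord_47(23) divides φ(47) = 47 − 1 = 46 = 2 · 23.
Divisors of 46: 1, 2, 23, 46.
Evaluate successive powers at the divisors of 46:
23^1 ≡ 23 (mod 47)
23^2 ≡ 12 (mod 47)
23^23 ≡ 46 (mod 47)
23^46 ≡ 1 (mod 47) ✓
Therefore the multiplicative order of 23 modulo 47 is 46.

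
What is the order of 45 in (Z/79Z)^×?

ord(45) | φ(79) = 79 − 1 = 78 = 2 · 3 · 13.
Divisors of 78: 1, 2, 3, 6, 13, 26, 39, 78.
Evaluate successive powers at the divisors of 78:
45^1 ≡ 45
45^2 ≡ 50
45^3 ≡ 38
45^6 ≡ 22
45^13 ≡ 55
45^26 ≡ 23
45^39 ≡ 1
Therefore the multiplicative order of 45 modulo 79 is 39.

39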